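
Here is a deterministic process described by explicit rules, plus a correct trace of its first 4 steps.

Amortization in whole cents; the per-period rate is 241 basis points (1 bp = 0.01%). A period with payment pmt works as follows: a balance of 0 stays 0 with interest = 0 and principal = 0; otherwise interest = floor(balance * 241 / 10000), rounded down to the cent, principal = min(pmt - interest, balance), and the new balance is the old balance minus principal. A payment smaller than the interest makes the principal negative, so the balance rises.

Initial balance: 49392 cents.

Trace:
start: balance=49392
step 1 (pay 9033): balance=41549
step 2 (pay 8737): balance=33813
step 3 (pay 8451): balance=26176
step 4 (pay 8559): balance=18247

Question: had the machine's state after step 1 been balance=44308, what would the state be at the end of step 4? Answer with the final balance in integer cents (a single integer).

21210

state after step 1 := balance=44308
step 2 (pay 8737): balance=36638
step 3 (pay 8451): balance=29069
step 4 (pay 8559): balance=21210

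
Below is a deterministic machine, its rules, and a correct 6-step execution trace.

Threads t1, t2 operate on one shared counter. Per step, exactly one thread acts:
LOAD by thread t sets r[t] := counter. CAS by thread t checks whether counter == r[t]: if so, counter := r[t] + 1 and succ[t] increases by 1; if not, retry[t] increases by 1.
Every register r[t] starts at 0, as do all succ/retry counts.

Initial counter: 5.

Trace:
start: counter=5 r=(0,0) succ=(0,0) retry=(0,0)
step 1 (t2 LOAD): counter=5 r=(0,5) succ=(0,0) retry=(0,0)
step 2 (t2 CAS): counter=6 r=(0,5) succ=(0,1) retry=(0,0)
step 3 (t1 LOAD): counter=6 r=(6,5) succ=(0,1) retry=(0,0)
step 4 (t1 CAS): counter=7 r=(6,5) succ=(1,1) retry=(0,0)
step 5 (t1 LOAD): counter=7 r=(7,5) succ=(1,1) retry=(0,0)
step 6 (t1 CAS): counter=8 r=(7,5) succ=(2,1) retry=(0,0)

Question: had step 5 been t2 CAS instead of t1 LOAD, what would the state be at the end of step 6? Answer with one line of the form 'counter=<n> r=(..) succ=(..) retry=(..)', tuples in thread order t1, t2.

counter=7 r=(6,5) succ=(1,1) retry=(1,1)

(re-executing from step 5 with the substitution; state before step 5: counter=7 r=(6,5) succ=(1,1) retry=(0,0))
step 5 (t2 CAS): counter=7 r=(6,5) succ=(1,1) retry=(0,1)
step 6 (t1 CAS): counter=7 r=(6,5) succ=(1,1) retry=(1,1)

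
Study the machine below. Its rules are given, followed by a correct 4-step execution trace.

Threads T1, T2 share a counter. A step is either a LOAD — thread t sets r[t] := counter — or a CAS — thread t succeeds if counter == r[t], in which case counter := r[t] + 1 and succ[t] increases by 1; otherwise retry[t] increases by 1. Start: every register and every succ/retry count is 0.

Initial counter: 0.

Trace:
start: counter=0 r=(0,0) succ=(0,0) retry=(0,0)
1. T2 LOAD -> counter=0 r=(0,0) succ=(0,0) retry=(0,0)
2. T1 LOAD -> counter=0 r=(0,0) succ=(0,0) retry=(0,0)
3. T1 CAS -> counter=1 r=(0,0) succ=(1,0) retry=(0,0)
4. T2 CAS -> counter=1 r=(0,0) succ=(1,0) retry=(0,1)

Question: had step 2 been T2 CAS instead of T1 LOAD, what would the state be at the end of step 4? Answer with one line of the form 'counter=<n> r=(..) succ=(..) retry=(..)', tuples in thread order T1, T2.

(re-executing from step 2 with the substitution; state before step 2: counter=0 r=(0,0) succ=(0,0) retry=(0,0))
2. T2 CAS -> counter=1 r=(0,0) succ=(0,1) retry=(0,0)
3. T1 CAS -> counter=1 r=(0,0) succ=(0,1) retry=(1,0)
4. T2 CAS -> counter=1 r=(0,0) succ=(0,1) retry=(1,1)

counter=1 r=(0,0) succ=(0,1) retry=(1,1)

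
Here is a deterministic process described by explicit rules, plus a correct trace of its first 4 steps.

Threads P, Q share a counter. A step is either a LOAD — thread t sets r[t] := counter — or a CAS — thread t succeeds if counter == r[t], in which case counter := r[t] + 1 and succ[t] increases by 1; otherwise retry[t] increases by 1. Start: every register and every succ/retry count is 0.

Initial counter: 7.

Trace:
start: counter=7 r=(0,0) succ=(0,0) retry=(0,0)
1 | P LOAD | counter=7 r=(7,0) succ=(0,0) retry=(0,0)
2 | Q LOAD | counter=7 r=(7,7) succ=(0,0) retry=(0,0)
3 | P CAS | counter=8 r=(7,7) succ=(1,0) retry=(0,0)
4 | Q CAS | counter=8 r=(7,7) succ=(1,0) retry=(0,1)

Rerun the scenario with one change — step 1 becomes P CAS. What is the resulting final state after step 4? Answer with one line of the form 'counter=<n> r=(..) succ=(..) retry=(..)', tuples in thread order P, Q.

(re-executing from step 1 with the substitution; state before step 1: counter=7 r=(0,0) succ=(0,0) retry=(0,0))
1 | P CAS | counter=7 r=(0,0) succ=(0,0) retry=(1,0)
2 | Q LOAD | counter=7 r=(0,7) succ=(0,0) retry=(1,0)
3 | P CAS | counter=7 r=(0,7) succ=(0,0) retry=(2,0)
4 | Q CAS | counter=8 r=(0,7) succ=(0,1) retry=(2,0)

counter=8 r=(0,7) succ=(0,1) retry=(2,0)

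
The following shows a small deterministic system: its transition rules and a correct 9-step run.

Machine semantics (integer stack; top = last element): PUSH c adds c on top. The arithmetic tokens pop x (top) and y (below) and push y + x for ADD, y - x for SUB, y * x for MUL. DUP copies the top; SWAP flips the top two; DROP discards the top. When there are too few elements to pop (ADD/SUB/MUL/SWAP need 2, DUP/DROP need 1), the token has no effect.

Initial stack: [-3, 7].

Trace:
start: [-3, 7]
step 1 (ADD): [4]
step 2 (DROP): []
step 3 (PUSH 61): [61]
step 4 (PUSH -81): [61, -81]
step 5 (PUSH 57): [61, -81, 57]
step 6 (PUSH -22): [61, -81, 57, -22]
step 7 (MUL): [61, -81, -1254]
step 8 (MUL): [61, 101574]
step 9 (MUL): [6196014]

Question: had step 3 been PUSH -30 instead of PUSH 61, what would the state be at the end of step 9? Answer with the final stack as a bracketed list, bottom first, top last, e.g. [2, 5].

(re-executing from step 3 with the substitution; state before step 3: [])
step 3 (PUSH -30): [-30]
step 4 (PUSH -81): [-30, -81]
step 5 (PUSH 57): [-30, -81, 57]
step 6 (PUSH -22): [-30, -81, 57, -22]
step 7 (MUL): [-30, -81, -1254]
step 8 (MUL): [-30, 101574]
step 9 (MUL): [-3047220]

[-3047220]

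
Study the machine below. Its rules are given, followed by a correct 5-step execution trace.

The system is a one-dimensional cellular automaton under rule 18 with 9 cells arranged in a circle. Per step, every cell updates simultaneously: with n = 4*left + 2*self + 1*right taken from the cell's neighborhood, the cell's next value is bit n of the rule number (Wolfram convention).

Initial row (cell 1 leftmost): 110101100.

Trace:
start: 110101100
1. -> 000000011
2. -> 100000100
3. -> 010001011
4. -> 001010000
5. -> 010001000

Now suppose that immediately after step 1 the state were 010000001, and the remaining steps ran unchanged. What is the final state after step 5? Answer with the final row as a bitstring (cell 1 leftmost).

000100100

state after step 1 := 010000001
2. -> 001000010
3. -> 010100101
4. -> 000011000
5. -> 000100100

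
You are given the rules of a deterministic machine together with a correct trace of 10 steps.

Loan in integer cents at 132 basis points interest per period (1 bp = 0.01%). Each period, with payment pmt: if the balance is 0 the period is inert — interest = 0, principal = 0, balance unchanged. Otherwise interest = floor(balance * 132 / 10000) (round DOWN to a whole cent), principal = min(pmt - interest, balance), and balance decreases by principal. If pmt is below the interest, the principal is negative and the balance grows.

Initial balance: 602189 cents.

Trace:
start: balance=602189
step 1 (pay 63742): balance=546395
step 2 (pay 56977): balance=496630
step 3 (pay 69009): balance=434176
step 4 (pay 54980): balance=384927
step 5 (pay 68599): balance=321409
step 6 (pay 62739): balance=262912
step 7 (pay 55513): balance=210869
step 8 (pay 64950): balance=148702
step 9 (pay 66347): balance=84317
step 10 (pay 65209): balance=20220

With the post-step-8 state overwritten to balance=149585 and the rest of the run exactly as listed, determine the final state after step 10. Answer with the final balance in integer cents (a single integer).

state after step 8 := balance=149585
step 9 (pay 66347): balance=85212
step 10 (pay 65209): balance=21127

21127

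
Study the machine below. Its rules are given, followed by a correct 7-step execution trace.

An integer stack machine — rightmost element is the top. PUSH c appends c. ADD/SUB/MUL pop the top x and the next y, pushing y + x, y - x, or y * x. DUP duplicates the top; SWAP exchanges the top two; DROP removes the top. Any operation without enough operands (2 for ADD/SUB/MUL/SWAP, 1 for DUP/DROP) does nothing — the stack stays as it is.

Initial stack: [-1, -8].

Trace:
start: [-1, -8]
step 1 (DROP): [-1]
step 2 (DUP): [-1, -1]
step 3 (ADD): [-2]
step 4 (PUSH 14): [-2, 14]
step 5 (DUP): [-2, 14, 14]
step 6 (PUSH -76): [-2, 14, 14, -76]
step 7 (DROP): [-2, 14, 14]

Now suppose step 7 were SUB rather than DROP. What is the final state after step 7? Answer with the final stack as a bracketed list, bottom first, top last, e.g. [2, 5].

(re-executing from step 7 with the substitution; state before step 7: [-2, 14, 14, -76])
step 7 (SUB): [-2, 14, 90]

[-2, 14, 90]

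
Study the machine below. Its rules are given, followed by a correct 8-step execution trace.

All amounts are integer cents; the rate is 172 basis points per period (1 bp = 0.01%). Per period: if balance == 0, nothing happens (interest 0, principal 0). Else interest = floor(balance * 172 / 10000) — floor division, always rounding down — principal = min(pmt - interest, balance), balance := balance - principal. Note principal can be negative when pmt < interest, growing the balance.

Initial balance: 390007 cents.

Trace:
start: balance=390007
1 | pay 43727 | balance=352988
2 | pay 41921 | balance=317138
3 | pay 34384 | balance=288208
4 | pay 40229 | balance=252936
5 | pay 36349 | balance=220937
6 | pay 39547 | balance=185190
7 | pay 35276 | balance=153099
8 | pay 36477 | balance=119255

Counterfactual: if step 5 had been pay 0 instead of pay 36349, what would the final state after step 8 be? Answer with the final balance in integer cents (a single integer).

(re-executing from step 5 with the substitution; state before step 5: balance=252936)
5 | pay 0 | balance=257286
6 | pay 39547 | balance=222164
7 | pay 35276 | balance=190709
8 | pay 36477 | balance=157512

157512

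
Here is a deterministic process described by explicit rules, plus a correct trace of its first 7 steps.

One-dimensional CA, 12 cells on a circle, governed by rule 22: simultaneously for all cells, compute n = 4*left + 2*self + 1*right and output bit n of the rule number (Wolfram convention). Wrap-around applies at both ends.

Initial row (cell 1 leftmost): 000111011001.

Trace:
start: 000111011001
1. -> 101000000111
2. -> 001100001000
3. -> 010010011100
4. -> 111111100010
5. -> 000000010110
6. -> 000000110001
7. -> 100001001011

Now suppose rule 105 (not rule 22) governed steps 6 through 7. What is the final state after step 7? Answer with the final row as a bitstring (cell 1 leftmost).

100001001011

(re-executing steps 6..7 under rule 105; state before step 6: 000000010110)
6. -> 111111001110
7. -> 100001001011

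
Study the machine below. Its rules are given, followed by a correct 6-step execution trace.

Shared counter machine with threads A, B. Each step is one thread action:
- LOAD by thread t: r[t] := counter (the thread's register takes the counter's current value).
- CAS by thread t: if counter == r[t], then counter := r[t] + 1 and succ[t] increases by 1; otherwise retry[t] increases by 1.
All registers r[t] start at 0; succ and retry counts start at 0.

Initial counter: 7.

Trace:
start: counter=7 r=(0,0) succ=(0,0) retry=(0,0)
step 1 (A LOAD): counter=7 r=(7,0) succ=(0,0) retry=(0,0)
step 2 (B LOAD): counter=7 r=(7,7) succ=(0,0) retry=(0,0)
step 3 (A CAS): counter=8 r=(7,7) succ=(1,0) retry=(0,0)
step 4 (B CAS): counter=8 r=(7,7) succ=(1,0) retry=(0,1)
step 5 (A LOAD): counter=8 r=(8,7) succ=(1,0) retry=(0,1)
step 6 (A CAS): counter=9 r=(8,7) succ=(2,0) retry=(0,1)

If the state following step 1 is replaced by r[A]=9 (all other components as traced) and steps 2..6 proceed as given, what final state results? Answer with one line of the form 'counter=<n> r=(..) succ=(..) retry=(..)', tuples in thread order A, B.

state after step 1 := counter=7 r=(9,0) succ=(0,0) retry=(0,0)
step 2 (B LOAD): counter=7 r=(9,7) succ=(0,0) retry=(0,0)
step 3 (A CAS): counter=7 r=(9,7) succ=(0,0) retry=(1,0)
step 4 (B CAS): counter=8 r=(9,7) succ=(0,1) retry=(1,0)
step 5 (A LOAD): counter=8 r=(8,7) succ=(0,1) retry=(1,0)
step 6 (A CAS): counter=9 r=(8,7) succ=(1,1) retry=(1,0)

counter=9 r=(8,7) succ=(1,1) retry=(1,0)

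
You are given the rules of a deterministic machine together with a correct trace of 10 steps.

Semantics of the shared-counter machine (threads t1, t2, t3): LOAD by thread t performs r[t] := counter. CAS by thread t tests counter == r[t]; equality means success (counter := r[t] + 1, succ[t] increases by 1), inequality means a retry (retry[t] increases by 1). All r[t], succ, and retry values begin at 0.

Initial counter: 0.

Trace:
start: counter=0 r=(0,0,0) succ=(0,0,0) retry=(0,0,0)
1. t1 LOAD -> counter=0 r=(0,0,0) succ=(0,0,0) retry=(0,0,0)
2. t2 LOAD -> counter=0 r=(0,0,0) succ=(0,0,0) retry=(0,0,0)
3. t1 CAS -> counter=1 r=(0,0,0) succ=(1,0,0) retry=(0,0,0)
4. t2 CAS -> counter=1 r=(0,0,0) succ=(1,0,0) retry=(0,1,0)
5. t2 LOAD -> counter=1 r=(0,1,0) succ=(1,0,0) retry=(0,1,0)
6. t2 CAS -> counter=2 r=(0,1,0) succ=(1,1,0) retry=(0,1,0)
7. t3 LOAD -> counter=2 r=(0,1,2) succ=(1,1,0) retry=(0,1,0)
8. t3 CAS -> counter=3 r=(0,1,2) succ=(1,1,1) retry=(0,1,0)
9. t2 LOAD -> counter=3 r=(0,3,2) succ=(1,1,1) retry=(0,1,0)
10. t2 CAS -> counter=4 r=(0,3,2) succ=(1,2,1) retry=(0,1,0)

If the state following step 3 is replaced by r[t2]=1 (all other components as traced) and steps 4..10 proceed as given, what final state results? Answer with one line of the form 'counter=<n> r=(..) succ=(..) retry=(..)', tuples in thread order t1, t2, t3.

counter=5 r=(0,4,3) succ=(1,3,1) retry=(0,0,0)

state after step 3 := counter=1 r=(0,1,0) succ=(1,0,0) retry=(0,0,0)
4. t2 CAS -> counter=2 r=(0,1,0) succ=(1,1,0) retry=(0,0,0)
5. t2 LOAD -> counter=2 r=(0,2,0) succ=(1,1,0) retry=(0,0,0)
6. t2 CAS -> counter=3 r=(0,2,0) succ=(1,2,0) retry=(0,0,0)
7. t3 LOAD -> counter=3 r=(0,2,3) succ=(1,2,0) retry=(0,0,0)
8. t3 CAS -> counter=4 r=(0,2,3) succ=(1,2,1) retry=(0,0,0)
9. t2 LOAD -> counter=4 r=(0,4,3) succ=(1,2,1) retry=(0,0,0)
10. t2 CAS -> counter=5 r=(0,4,3) succ=(1,3,1) retry=(0,0,0)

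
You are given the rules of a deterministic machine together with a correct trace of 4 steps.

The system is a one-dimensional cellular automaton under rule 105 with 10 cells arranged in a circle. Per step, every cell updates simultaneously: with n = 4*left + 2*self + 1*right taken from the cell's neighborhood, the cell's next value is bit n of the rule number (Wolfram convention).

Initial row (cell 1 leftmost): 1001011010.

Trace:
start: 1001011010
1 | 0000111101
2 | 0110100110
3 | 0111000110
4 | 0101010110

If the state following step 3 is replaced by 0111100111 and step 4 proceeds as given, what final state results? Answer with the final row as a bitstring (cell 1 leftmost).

1100100101

state after step 3 := 0111100111
4 | 1100100101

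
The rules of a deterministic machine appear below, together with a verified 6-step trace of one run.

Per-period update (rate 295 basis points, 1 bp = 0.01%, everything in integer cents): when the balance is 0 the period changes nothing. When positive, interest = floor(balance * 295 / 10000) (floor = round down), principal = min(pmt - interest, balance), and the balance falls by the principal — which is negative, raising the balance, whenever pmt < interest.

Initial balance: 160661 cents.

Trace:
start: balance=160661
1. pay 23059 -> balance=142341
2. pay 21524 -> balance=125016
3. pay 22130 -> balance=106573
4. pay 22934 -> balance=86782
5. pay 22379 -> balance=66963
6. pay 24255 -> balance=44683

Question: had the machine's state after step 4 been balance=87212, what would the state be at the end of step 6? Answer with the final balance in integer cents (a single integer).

45138

state after step 4 := balance=87212
5. pay 22379 -> balance=67405
6. pay 24255 -> balance=45138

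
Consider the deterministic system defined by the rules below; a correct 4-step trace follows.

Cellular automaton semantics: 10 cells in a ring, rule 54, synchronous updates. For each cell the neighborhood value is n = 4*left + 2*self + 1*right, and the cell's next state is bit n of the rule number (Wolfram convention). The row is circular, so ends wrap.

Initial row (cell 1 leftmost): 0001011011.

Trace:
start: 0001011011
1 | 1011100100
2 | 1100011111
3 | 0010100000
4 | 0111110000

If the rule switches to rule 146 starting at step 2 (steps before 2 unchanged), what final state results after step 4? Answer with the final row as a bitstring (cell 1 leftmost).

(re-executing steps 2..4 under rule 146; state before step 2: 1011100100)
2 | 0001011011
3 | 1010000000
4 | 0001000001

0001000001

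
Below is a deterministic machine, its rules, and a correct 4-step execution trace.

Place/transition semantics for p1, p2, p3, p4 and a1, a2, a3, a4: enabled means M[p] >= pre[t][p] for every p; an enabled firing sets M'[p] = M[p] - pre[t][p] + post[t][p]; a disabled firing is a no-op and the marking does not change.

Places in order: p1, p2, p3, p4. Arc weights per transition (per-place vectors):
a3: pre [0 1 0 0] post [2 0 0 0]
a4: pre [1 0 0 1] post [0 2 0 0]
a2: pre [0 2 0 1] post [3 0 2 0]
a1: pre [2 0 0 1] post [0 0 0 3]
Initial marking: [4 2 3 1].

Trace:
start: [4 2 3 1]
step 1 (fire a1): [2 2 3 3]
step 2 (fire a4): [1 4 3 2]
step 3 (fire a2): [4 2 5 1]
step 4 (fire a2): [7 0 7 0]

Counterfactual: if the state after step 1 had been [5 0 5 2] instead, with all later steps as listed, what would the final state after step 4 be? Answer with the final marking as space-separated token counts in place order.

state after step 1 := [5 0 5 2]
step 2 (fire a4): [4 2 5 1]
step 3 (fire a2): [7 0 7 0]
step 4 (fire a2): [7 0 7 0]

7 0 7 0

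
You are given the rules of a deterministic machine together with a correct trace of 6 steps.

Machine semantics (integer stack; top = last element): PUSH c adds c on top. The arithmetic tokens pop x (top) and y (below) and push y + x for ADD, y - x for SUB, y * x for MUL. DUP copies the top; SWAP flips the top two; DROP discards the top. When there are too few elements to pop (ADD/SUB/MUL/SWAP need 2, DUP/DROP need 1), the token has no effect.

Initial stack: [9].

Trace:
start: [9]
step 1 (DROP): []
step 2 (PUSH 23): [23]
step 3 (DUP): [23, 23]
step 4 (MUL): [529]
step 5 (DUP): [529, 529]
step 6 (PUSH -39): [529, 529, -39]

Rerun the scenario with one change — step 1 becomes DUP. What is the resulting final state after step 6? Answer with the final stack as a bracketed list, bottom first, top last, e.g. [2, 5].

(re-executing from step 1 with the substitution; state before step 1: [9])
step 1 (DUP): [9, 9]
step 2 (PUSH 23): [9, 9, 23]
step 3 (DUP): [9, 9, 23, 23]
step 4 (MUL): [9, 9, 529]
step 5 (DUP): [9, 9, 529, 529]
step 6 (PUSH -39): [9, 9, 529, 529, -39]

[9, 9, 529, 529, -39]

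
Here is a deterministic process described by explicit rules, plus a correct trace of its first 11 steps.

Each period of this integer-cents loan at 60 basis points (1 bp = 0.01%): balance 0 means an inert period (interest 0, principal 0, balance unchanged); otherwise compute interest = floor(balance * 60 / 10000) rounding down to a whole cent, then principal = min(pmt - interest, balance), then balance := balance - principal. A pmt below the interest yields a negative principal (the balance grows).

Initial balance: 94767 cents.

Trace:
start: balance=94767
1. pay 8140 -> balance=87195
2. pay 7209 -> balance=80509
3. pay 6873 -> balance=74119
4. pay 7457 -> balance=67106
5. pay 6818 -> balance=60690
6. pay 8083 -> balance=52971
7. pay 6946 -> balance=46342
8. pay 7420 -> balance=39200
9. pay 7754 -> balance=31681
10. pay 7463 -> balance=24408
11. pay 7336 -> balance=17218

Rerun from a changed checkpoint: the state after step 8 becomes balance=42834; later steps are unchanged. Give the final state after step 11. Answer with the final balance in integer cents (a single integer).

20918

state after step 8 := balance=42834
9. pay 7754 -> balance=35337
10. pay 7463 -> balance=28086
11. pay 7336 -> balance=20918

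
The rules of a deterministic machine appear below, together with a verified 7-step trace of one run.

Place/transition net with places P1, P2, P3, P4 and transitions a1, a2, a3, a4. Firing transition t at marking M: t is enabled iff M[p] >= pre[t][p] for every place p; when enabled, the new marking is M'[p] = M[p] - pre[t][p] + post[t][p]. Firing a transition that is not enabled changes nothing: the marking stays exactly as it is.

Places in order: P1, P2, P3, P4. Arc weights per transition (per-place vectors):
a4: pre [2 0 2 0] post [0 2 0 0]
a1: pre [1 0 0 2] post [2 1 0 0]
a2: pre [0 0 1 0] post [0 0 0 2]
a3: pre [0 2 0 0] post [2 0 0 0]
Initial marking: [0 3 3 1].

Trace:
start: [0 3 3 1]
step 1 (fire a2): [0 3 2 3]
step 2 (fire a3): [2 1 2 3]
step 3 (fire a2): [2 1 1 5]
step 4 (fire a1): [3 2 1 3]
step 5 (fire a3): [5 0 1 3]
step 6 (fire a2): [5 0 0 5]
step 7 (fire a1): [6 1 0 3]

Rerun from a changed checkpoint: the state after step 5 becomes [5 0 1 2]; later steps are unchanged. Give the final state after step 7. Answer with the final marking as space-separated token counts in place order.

6 1 0 2

state after step 5 := [5 0 1 2]
step 6 (fire a2): [5 0 0 4]
step 7 (fire a1): [6 1 0 2]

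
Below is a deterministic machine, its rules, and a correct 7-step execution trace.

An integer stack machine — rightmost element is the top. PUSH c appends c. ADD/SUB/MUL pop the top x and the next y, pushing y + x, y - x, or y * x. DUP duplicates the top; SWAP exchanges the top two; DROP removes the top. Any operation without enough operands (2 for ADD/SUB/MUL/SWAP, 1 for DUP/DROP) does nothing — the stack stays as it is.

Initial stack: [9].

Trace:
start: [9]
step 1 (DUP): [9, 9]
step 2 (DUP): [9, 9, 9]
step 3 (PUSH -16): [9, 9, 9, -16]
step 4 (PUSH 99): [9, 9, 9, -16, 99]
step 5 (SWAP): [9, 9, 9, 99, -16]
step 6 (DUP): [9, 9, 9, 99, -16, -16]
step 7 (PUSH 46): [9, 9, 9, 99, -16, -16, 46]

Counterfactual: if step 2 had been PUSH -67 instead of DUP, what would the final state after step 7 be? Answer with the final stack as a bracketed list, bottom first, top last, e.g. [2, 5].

(re-executing from step 2 with the substitution; state before step 2: [9, 9])
step 2 (PUSH -67): [9, 9, -67]
step 3 (PUSH -16): [9, 9, -67, -16]
step 4 (PUSH 99): [9, 9, -67, -16, 99]
step 5 (SWAP): [9, 9, -67, 99, -16]
step 6 (DUP): [9, 9, -67, 99, -16, -16]
step 7 (PUSH 46): [9, 9, -67, 99, -16, -16, 46]

[9, 9, -67, 99, -16, -16, 46]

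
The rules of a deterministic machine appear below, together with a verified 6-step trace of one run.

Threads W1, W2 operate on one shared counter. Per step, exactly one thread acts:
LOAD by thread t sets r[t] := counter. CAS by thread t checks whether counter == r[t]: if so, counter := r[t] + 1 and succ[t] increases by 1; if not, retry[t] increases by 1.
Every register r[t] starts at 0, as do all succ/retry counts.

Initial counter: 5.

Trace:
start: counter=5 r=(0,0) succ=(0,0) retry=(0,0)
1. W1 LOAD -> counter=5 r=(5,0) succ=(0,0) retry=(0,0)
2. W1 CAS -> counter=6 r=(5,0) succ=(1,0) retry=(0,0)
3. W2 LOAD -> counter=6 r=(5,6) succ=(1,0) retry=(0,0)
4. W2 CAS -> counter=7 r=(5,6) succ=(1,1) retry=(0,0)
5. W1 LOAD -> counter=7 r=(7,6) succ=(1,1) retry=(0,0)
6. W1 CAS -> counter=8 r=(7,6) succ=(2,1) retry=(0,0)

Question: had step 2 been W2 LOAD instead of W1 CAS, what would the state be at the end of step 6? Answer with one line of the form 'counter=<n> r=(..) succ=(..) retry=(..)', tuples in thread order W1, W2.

(re-executing from step 2 with the substitution; state before step 2: counter=5 r=(5,0) succ=(0,0) retry=(0,0))
2. W2 LOAD -> counter=5 r=(5,5) succ=(0,0) retry=(0,0)
3. W2 LOAD -> counter=5 r=(5,5) succ=(0,0) retry=(0,0)
4. W2 CAS -> counter=6 r=(5,5) succ=(0,1) retry=(0,0)
5. W1 LOAD -> counter=6 r=(6,5) succ=(0,1) retry=(0,0)
6. W1 CAS -> counter=7 r=(6,5) succ=(1,1) retry=(0,0)

counter=7 r=(6,5) succ=(1,1) retry=(0,0)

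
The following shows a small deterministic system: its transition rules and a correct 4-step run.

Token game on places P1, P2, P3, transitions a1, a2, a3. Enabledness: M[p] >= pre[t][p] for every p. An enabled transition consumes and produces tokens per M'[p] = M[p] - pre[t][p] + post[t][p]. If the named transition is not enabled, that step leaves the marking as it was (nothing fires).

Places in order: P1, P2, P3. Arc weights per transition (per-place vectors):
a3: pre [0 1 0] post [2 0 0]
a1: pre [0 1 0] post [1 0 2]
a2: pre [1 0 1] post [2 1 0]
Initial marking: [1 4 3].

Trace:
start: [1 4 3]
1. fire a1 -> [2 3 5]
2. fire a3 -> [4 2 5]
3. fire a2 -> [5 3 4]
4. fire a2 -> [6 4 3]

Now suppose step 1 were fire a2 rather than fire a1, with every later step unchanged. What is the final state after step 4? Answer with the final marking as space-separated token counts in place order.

(re-executing from step 1 with the substitution; state before step 1: [1 4 3])
1. fire a2 -> [2 5 2]
2. fire a3 -> [4 4 2]
3. fire a2 -> [5 5 1]
4. fire a2 -> [6 6 0]

6 6 0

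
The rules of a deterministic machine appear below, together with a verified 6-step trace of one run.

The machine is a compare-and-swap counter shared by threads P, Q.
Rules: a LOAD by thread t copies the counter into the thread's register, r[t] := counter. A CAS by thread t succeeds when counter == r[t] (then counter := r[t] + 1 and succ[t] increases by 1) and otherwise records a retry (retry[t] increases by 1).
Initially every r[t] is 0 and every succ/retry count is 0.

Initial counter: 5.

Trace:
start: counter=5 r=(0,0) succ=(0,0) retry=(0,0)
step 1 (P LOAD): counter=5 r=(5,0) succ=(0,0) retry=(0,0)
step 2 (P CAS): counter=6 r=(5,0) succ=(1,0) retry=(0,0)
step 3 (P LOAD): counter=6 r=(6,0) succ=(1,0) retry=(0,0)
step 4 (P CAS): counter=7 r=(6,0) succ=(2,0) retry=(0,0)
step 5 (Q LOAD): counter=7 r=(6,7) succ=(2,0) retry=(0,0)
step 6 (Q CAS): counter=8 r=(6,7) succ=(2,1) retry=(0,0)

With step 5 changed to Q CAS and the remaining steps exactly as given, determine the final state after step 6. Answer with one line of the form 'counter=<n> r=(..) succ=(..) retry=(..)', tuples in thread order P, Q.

counter=7 r=(6,0) succ=(2,0) retry=(0,2)

(re-executing from step 5 with the substitution; state before step 5: counter=7 r=(6,0) succ=(2,0) retry=(0,0))
step 5 (Q CAS): counter=7 r=(6,0) succ=(2,0) retry=(0,1)
step 6 (Q CAS): counter=7 r=(6,0) succ=(2,0) retry=(0,2)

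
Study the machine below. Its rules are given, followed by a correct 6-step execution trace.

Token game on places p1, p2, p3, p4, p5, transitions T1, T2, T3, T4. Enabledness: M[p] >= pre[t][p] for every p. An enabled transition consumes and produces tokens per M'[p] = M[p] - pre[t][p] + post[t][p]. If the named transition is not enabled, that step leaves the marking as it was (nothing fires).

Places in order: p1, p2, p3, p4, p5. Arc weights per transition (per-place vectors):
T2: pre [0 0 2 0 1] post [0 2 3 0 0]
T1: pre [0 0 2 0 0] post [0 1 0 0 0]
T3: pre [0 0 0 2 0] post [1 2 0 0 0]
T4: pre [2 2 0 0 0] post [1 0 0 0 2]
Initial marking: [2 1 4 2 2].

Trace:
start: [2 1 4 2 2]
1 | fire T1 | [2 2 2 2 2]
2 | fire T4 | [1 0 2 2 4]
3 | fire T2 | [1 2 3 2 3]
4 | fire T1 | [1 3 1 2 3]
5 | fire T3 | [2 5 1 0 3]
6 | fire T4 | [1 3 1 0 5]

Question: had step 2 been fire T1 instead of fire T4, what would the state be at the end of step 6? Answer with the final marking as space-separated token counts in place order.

2 3 0 0 4

(re-executing from step 2 with the substitution; state before step 2: [2 2 2 2 2])
2 | fire T1 | [2 3 0 2 2]
3 | fire T2 | [2 3 0 2 2]
4 | fire T1 | [2 3 0 2 2]
5 | fire T3 | [3 5 0 0 2]
6 | fire T4 | [2 3 0 0 4]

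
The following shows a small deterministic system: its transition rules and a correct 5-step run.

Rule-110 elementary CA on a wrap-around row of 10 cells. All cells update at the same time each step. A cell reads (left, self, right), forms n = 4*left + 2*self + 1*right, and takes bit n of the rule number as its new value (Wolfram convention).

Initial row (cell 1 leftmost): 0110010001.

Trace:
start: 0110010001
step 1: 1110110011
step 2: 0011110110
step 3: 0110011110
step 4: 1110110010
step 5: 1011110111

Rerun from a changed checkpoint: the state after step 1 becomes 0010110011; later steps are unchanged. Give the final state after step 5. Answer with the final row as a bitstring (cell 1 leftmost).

state after step 1 := 0010110011
step 2: 0111110111
step 3: 1100011101
step 4: 0100110111
step 5: 1101111101

1101111101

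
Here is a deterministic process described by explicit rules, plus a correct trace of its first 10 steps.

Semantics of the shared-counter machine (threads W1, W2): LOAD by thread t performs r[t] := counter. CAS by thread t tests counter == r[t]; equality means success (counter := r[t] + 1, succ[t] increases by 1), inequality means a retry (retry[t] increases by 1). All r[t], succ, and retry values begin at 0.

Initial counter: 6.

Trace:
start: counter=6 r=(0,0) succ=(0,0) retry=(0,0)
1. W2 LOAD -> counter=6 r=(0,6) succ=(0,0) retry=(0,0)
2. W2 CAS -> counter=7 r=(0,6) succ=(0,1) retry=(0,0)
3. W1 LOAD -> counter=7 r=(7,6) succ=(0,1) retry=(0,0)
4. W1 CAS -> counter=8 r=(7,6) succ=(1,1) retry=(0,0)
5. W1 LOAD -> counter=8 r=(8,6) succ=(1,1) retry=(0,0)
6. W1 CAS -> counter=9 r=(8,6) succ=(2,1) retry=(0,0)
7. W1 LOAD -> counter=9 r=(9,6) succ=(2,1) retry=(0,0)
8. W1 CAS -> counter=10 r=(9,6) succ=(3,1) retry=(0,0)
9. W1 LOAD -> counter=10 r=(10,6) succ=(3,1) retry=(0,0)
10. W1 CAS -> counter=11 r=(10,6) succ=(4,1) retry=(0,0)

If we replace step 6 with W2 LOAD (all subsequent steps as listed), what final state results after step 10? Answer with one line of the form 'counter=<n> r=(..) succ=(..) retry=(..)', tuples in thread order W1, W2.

counter=10 r=(9,8) succ=(3,1) retry=(0,0)

(re-executing from step 6 with the substitution; state before step 6: counter=8 r=(8,6) succ=(1,1) retry=(0,0))
6. W2 LOAD -> counter=8 r=(8,8) succ=(1,1) retry=(0,0)
7. W1 LOAD -> counter=8 r=(8,8) succ=(1,1) retry=(0,0)
8. W1 CAS -> counter=9 r=(8,8) succ=(2,1) retry=(0,0)
9. W1 LOAD -> counter=9 r=(9,8) succ=(2,1) retry=(0,0)
10. W1 CAS -> counter=10 r=(9,8) succ=(3,1) retry=(0,0)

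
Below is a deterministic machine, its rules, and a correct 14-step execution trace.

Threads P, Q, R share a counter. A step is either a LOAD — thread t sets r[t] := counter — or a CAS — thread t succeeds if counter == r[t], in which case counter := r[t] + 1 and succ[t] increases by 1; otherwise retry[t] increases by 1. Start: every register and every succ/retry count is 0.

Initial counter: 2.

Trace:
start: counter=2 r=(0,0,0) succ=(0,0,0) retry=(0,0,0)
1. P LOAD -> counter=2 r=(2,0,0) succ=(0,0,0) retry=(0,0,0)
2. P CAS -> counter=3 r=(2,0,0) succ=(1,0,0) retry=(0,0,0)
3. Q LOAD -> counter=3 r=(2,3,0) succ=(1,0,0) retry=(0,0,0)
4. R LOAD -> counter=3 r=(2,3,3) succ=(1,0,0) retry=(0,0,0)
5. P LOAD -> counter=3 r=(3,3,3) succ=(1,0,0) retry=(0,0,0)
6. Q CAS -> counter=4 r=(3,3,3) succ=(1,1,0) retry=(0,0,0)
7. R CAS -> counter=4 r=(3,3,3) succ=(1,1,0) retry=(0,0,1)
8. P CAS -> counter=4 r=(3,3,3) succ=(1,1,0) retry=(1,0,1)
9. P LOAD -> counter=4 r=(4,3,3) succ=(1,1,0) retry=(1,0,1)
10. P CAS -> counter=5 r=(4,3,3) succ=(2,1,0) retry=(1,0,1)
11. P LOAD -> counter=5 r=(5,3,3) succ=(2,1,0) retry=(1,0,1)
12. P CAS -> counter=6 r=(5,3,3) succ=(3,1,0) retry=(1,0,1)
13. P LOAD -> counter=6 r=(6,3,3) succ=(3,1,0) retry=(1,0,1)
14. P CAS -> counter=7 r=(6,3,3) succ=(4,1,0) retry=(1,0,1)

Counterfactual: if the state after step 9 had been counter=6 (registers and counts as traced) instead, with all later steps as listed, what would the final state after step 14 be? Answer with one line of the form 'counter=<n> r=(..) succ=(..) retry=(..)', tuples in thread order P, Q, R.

state after step 9 := counter=6 r=(4,3,3) succ=(1,1,0) retry=(1,0,1)
10. P CAS -> counter=6 r=(4,3,3) succ=(1,1,0) retry=(2,0,1)
11. P LOAD -> counter=6 r=(6,3,3) succ=(1,1,0) retry=(2,0,1)
12. P CAS -> counter=7 r=(6,3,3) succ=(2,1,0) retry=(2,0,1)
13. P LOAD -> counter=7 r=(7,3,3) succ=(2,1,0) retry=(2,0,1)
14. P CAS -> counter=8 r=(7,3,3) succ=(3,1,0) retry=(2,0,1)

counter=8 r=(7,3,3) succ=(3,1,0) retry=(2,0,1)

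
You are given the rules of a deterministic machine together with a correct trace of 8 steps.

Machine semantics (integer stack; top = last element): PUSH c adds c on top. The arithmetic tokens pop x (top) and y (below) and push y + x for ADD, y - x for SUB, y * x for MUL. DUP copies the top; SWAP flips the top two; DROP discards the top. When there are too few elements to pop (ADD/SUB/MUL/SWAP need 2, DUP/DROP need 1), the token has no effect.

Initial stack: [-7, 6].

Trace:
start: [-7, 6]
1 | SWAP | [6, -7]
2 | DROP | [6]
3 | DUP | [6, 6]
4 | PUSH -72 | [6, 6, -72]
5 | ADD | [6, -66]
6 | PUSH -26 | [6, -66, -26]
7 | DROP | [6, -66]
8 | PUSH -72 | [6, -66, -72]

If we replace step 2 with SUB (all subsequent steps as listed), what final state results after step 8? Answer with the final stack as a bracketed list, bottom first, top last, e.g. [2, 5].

[13, -59, -72]

(re-executing from step 2 with the substitution; state before step 2: [6, -7])
2 | SUB | [13]
3 | DUP | [13, 13]
4 | PUSH -72 | [13, 13, -72]
5 | ADD | [13, -59]
6 | PUSH -26 | [13, -59, -26]
7 | DROP | [13, -59]
8 | PUSH -72 | [13, -59, -72]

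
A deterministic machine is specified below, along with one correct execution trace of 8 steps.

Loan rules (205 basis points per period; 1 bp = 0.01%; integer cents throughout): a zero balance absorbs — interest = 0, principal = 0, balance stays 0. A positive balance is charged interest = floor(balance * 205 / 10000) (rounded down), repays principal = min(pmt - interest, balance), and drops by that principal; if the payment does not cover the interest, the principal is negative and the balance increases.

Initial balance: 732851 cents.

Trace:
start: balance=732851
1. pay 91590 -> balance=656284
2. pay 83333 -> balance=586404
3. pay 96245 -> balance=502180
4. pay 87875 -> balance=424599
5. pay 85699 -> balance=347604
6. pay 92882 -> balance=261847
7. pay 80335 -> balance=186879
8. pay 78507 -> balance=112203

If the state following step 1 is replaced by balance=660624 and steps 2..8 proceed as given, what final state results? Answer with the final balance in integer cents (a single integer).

117206

state after step 1 := balance=660624
2. pay 83333 -> balance=590833
3. pay 96245 -> balance=506700
4. pay 87875 -> balance=429212
5. pay 85699 -> balance=352311
6. pay 92882 -> balance=266651
7. pay 80335 -> balance=191782
8. pay 78507 -> balance=117206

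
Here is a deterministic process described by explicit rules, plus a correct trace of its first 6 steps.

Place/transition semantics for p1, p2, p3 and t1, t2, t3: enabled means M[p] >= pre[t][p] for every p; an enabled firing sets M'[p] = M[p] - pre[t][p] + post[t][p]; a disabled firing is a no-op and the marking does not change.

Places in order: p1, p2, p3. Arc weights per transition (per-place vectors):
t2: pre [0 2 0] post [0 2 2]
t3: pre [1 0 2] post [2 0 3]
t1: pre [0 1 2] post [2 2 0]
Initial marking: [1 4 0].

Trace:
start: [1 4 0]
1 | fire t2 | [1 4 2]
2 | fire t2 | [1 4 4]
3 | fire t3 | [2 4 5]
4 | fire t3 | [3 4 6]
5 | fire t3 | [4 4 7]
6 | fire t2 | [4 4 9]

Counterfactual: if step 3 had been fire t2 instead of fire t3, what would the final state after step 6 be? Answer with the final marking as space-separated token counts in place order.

3 4 10

(re-executing from step 3 with the substitution; state before step 3: [1 4 4])
3 | fire t2 | [1 4 6]
4 | fire t3 | [2 4 7]
5 | fire t3 | [3 4 8]
6 | fire t2 | [3 4 10]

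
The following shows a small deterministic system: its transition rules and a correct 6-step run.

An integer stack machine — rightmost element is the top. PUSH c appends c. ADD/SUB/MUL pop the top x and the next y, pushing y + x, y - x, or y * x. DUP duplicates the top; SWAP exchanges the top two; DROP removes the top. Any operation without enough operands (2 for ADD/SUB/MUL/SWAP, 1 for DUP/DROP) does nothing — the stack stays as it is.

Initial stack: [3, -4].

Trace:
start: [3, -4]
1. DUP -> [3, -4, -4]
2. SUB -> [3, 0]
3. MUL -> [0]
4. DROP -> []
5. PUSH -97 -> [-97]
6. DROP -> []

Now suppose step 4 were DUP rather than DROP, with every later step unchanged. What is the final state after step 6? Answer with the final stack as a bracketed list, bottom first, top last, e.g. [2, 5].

(re-executing from step 4 with the substitution; state before step 4: [0])
4. DUP -> [0, 0]
5. PUSH -97 -> [0, 0, -97]
6. DROP -> [0, 0]

[0, 0]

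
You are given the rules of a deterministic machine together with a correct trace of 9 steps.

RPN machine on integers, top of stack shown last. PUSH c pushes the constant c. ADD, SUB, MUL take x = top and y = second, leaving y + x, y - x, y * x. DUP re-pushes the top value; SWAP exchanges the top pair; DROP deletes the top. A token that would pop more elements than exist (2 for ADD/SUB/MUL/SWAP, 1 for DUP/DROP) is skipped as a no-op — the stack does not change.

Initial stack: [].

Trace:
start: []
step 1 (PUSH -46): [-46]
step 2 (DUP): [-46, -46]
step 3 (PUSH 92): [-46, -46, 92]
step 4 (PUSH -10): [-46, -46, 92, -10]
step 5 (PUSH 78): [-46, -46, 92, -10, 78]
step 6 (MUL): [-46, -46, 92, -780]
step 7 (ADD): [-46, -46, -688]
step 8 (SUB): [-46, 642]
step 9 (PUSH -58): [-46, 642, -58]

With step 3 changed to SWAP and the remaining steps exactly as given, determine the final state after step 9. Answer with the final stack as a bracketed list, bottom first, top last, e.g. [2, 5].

(re-executing from step 3 with the substitution; state before step 3: [-46, -46])
step 3 (SWAP): [-46, -46]
step 4 (PUSH -10): [-46, -46, -10]
step 5 (PUSH 78): [-46, -46, -10, 78]
step 6 (MUL): [-46, -46, -780]
step 7 (ADD): [-46, -826]
step 8 (SUB): [780]
step 9 (PUSH -58): [780, -58]

[780, -58]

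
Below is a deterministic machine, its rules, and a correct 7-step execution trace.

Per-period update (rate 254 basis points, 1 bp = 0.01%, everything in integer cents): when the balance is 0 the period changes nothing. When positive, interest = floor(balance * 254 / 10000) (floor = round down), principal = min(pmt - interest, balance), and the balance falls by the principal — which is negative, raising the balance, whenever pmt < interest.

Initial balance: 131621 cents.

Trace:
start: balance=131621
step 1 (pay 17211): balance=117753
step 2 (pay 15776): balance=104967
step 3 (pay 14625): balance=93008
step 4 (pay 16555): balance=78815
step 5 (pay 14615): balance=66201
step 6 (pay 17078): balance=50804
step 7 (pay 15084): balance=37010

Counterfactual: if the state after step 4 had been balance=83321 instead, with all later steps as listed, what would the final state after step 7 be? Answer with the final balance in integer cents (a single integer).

41868

state after step 4 := balance=83321
step 5 (pay 14615): balance=70822
step 6 (pay 17078): balance=55542
step 7 (pay 15084): balance=41868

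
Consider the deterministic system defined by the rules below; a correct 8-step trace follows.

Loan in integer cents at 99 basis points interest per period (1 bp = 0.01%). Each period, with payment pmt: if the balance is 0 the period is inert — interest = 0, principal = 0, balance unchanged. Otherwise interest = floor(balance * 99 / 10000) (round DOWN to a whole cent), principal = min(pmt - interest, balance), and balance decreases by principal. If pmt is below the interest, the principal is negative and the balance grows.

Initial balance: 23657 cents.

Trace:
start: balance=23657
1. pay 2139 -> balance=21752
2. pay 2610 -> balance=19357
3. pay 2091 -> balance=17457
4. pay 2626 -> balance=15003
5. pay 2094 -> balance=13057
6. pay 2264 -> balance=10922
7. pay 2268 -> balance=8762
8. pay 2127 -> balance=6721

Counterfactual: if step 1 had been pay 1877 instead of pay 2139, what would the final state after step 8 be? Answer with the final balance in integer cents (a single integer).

(re-executing from step 1 with the substitution; state before step 1: balance=23657)
1. pay 1877 -> balance=22014
2. pay 2610 -> balance=19621
3. pay 2091 -> balance=17724
4. pay 2626 -> balance=15273
5. pay 2094 -> balance=13330
6. pay 2264 -> balance=11197
7. pay 2268 -> balance=9039
8. pay 2127 -> balance=7001

7001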